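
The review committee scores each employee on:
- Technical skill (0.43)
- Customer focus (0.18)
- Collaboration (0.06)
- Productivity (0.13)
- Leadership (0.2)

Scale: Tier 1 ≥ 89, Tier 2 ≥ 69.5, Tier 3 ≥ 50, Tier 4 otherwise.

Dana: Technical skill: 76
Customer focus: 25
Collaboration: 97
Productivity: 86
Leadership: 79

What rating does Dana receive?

Tier 2

Weighted total:
  Technical skill 76 × 0.43 = 32.68
  Customer focus 25 × 0.18 = 4.5
  Collaboration 97 × 0.06 = 5.82
  Productivity 86 × 0.13 = 11.18
  Leadership 79 × 0.2 = 15.8
Sum = 69.98
69.98 is ≥ 69.5 and < 89 → Tier 2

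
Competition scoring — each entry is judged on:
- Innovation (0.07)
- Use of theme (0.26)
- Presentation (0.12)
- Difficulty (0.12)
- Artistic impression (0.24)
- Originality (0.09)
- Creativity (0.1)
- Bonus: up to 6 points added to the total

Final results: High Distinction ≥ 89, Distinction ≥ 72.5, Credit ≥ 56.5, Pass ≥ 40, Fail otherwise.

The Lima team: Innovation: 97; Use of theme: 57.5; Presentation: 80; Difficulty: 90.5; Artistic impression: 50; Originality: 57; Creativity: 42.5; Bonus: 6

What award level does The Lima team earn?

Weighted total:
  Innovation 97 × 0.07 = 6.79
  Use of theme 57.5 × 0.26 = 14.95
  Presentation 80 × 0.12 = 9.6
  Difficulty 90.5 × 0.12 = 10.86
  Artistic impression 50 × 0.24 = 12
  Originality 57 × 0.09 = 5.13
  Creativity 42.5 × 0.1 = 4.25
Sum = 63.58
Bonus: 63.58 + 6 = 69.58
69.58 is ≥ 56.5 and < 72.5 → Credit

Credit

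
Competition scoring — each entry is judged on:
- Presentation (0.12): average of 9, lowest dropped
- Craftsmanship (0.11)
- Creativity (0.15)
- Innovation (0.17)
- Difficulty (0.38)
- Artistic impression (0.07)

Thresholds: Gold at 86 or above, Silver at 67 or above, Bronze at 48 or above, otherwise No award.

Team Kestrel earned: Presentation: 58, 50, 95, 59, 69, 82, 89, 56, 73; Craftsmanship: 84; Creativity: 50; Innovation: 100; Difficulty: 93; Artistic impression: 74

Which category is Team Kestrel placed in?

Presentation: drop 50 → average of remaining 8 = 581/8 = 72.625
Weighted total:
  Presentation 72.625 × 0.12 = 8.715
  Craftsmanship 84 × 0.11 = 9.24
  Creativity 50 × 0.15 = 7.5
  Innovation 100 × 0.17 = 17
  Difficulty 93 × 0.38 = 35.34
  Artistic impression 74 × 0.07 = 5.18
Sum = 82.975
82.975 is ≥ 67 and < 86 → Silver

Silver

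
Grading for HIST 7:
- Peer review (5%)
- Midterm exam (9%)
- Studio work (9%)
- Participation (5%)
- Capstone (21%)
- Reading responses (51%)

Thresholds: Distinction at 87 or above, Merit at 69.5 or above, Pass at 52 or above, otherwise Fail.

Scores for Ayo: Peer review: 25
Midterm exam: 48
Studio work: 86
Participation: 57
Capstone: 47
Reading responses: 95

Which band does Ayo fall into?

Weighted total:
  Peer review 25 × 0.05 = 1.25
  Midterm exam 48 × 0.09 = 4.32
  Studio work 86 × 0.09 = 7.74
  Participation 57 × 0.05 = 2.85
  Capstone 47 × 0.21 = 9.87
  Reading responses 95 × 0.51 = 48.45
Sum = 74.48
74.48 is ≥ 69.5 and < 87 → Merit

Merit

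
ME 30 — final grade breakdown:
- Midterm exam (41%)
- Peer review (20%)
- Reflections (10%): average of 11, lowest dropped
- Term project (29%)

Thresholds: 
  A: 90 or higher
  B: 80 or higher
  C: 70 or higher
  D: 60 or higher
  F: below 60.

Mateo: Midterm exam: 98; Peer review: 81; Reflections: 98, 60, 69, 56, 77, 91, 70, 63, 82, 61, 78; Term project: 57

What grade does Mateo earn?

Reflections: drop 56 → average of remaining 10 = 749/10 = 74.9
Weighted total:
  Midterm exam 98 × 0.41 = 40.18
  Peer review 81 × 0.2 = 16.2
  Reflections 74.9 × 0.1 = 7.49
  Term project 57 × 0.29 = 16.53
Sum = 80.4
80.4 is ≥ 80 and < 90 → B

B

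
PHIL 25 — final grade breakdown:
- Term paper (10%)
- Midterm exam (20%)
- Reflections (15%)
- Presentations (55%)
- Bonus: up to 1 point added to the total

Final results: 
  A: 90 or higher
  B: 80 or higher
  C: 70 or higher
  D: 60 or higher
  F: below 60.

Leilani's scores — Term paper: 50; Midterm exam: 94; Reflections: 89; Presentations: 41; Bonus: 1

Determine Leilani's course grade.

Weighted total:
  Term paper 50 × 0.1 = 5
  Midterm exam 94 × 0.2 = 18.8
  Reflections 89 × 0.15 = 13.35
  Presentations 41 × 0.55 = 22.55
Sum = 59.7
Bonus: 59.7 + 1 = 60.7
60.7 is ≥ 60 and < 70 → D

D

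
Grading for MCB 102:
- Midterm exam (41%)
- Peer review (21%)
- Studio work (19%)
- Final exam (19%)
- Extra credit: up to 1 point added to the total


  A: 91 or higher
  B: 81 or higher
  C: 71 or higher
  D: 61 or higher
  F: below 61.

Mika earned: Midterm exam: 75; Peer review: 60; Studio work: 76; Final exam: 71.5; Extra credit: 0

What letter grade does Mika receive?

Weighted total:
  Midterm exam 75 × 0.41 = 30.75
  Peer review 60 × 0.21 = 12.6
  Studio work 76 × 0.19 = 14.44
  Final exam 71.5 × 0.19 = 13.585
Sum = 71.375
Extra credit: 71.375 + 0 = 71.375
71.375 is ≥ 71 and < 81 → C

C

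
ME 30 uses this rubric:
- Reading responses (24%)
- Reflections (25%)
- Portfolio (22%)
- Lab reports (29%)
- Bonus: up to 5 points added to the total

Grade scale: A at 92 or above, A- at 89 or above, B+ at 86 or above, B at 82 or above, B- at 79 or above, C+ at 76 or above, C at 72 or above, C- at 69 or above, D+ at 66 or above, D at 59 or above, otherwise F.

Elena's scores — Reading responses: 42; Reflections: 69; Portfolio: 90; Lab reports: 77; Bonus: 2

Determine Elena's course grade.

C-

Weighted total:
  Reading responses 42 × 0.24 = 10.08
  Reflections 69 × 0.25 = 17.25
  Portfolio 90 × 0.22 = 19.8
  Lab reports 77 × 0.29 = 22.33
Sum = 69.46
Bonus: 69.46 + 2 = 71.46
71.46 is ≥ 69 and < 72 → C-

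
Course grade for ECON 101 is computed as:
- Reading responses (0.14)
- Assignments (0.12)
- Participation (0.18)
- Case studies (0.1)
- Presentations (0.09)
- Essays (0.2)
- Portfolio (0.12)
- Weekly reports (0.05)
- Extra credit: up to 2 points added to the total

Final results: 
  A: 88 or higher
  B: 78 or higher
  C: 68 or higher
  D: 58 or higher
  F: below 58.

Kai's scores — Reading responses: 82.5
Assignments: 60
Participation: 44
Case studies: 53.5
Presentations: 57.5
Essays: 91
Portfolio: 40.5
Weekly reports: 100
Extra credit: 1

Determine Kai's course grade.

D

Weighted total:
  Reading responses 82.5 × 0.14 = 11.55
  Assignments 60 × 0.12 = 7.2
  Participation 44 × 0.18 = 7.92
  Case studies 53.5 × 0.1 = 5.35
  Presentations 57.5 × 0.09 = 5.175
  Essays 91 × 0.2 = 18.2
  Portfolio 40.5 × 0.12 = 4.86
  Weekly reports 100 × 0.05 = 5
Sum = 65.255
Extra credit: 65.255 + 1 = 66.255
66.255 is ≥ 58 and < 68 → D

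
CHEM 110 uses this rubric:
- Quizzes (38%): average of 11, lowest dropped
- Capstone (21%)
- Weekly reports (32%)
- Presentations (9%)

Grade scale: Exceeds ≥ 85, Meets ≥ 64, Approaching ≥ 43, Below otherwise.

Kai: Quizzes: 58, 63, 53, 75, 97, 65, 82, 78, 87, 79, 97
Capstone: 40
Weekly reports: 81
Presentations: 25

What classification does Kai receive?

Meets

Quizzes: drop 53 → average of remaining 10 = 781/10 = 78.1
Weighted total:
  Quizzes 78.1 × 0.38 = 29.678
  Capstone 40 × 0.21 = 8.4
  Weekly reports 81 × 0.32 = 25.92
  Presentations 25 × 0.09 = 2.25
Sum = 66.248
66.248 is ≥ 64 and < 85 → Meets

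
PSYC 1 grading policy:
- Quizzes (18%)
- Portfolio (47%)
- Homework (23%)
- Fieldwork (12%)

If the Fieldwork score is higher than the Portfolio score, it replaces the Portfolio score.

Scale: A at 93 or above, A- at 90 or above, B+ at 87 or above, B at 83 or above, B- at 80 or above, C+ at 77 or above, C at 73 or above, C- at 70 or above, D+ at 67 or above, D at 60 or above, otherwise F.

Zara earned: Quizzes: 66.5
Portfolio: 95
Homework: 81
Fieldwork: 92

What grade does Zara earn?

B

Fieldwork (92) ≤ Portfolio (95), so Portfolio stays at 95.
Weighted total:
  Quizzes 66.5 × 0.18 = 11.97
  Portfolio 95 × 0.47 = 44.65
  Homework 81 × 0.23 = 18.63
  Fieldwork 92 × 0.12 = 11.04
Sum = 86.29
86.29 is ≥ 83 and < 87 → B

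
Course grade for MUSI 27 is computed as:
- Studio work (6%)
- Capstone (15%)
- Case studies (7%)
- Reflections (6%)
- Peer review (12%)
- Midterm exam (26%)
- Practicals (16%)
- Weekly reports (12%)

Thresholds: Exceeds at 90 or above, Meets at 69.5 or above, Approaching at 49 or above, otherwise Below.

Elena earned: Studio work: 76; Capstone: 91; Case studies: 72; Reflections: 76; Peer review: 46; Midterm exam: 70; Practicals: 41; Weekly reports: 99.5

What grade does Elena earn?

Meets

Weighted total:
  Studio work 76 × 0.06 = 4.56
  Capstone 91 × 0.15 = 13.65
  Case studies 72 × 0.07 = 5.04
  Reflections 76 × 0.06 = 4.56
  Peer review 46 × 0.12 = 5.52
  Midterm exam 70 × 0.26 = 18.2
  Practicals 41 × 0.16 = 6.56
  Weekly reports 99.5 × 0.12 = 11.94
Sum = 70.03
70.03 is ≥ 69.5 and < 90 → Meets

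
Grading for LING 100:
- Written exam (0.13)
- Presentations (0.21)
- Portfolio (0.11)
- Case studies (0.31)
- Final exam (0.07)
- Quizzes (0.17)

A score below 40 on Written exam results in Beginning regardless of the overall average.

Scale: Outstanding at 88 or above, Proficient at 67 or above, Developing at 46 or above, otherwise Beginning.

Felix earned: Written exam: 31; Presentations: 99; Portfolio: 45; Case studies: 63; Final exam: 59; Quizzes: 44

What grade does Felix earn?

Beginning

Written exam score 31 < 40: minimum not met.
Weighted total:
  Written exam 31 × 0.13 = 4.03
  Presentations 99 × 0.21 = 20.79
  Portfolio 45 × 0.11 = 4.95
  Case studies 63 × 0.31 = 19.53
  Final exam 59 × 0.07 = 4.13
  Quizzes 44 × 0.17 = 7.48
Sum = 60.91
Because the Written exam minimum was not met, the result is Beginning.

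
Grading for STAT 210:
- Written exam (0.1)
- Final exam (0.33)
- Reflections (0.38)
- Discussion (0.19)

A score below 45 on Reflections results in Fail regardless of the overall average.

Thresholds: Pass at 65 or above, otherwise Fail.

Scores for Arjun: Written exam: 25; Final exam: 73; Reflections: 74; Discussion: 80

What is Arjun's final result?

Reflections score 74 ≥ 45: minimum met.
Weighted total:
  Written exam 25 × 0.1 = 2.5
  Final exam 73 × 0.33 = 24.09
  Reflections 74 × 0.38 = 28.12
  Discussion 80 × 0.19 = 15.2
Sum = 69.91
69.91 ≥ 65 → Pass

Pass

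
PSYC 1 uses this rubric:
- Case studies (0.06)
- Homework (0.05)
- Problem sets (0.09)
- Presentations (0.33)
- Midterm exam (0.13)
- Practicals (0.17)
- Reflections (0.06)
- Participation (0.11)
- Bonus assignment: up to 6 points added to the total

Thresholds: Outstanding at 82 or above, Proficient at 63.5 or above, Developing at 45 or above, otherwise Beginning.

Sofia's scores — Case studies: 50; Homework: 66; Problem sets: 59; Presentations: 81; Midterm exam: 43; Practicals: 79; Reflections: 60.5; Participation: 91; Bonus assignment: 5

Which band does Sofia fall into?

Proficient

Weighted total:
  Case studies 50 × 0.06 = 3
  Homework 66 × 0.05 = 3.3
  Problem sets 59 × 0.09 = 5.31
  Presentations 81 × 0.33 = 26.73
  Midterm exam 43 × 0.13 = 5.59
  Practicals 79 × 0.17 = 13.43
  Reflections 60.5 × 0.06 = 3.63
  Participation 91 × 0.11 = 10.01
Sum = 71
Bonus assignment: 71 + 5 = 76
76 is ≥ 63.5 and < 82 → Proficient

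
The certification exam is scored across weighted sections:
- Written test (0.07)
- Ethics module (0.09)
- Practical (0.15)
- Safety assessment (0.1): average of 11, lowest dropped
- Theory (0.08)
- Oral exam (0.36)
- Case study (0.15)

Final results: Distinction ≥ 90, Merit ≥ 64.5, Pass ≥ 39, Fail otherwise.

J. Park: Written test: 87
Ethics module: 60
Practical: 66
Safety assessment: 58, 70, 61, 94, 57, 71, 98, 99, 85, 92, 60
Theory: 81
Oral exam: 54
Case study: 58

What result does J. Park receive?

Pass

Safety assessment: drop 57 → average of remaining 10 = 788/10 = 78.8
Weighted total:
  Written test 87 × 0.07 = 6.09
  Ethics module 60 × 0.09 = 5.4
  Practical 66 × 0.15 = 9.9
  Safety assessment 78.8 × 0.1 = 7.88
  Theory 81 × 0.08 = 6.48
  Oral exam 54 × 0.36 = 19.44
  Case study 58 × 0.15 = 8.7
Sum = 63.89
63.89 is ≥ 39 and < 64.5 → Pass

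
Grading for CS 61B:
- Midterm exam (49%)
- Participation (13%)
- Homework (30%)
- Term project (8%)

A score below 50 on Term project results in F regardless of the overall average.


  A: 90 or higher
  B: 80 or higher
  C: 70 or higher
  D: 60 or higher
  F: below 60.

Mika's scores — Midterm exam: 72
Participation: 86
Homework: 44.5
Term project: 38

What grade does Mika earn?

F

Term project score 38 < 50: minimum not met.
Weighted total:
  Midterm exam 72 × 0.49 = 35.28
  Participation 86 × 0.13 = 11.18
  Homework 44.5 × 0.3 = 13.35
  Term project 38 × 0.08 = 3.04
Sum = 62.85
Because the Term project minimum was not met, the result is F.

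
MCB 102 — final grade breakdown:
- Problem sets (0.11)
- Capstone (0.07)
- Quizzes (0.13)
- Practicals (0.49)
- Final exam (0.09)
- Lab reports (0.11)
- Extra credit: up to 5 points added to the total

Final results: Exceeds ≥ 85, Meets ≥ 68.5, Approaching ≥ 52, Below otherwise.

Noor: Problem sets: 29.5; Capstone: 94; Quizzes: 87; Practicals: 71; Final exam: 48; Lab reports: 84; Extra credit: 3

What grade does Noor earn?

Meets

Weighted total:
  Problem sets 29.5 × 0.11 = 3.245
  Capstone 94 × 0.07 = 6.58
  Quizzes 87 × 0.13 = 11.31
  Practicals 71 × 0.49 = 34.79
  Final exam 48 × 0.09 = 4.32
  Lab reports 84 × 0.11 = 9.24
Sum = 69.485
Extra credit: 69.485 + 3 = 72.485
72.485 is ≥ 68.5 and < 85 → Meets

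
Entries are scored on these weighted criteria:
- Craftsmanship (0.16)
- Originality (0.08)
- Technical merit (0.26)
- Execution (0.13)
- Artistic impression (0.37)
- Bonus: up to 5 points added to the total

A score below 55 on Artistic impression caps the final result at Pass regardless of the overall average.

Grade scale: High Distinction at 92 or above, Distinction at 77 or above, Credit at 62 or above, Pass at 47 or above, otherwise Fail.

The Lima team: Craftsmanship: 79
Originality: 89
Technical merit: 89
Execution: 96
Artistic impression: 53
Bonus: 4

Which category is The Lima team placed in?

Artistic impression score 53 < 55: minimum not met.
Weighted total:
  Craftsmanship 79 × 0.16 = 12.64
  Originality 89 × 0.08 = 7.12
  Technical merit 89 × 0.26 = 23.14
  Execution 96 × 0.13 = 12.48
  Artistic impression 53 × 0.37 = 19.61
Sum = 74.99
Bonus: 74.99 + 4 = 78.99
78.99 would be Distinction; cap at Pass applies → Pass.

Pass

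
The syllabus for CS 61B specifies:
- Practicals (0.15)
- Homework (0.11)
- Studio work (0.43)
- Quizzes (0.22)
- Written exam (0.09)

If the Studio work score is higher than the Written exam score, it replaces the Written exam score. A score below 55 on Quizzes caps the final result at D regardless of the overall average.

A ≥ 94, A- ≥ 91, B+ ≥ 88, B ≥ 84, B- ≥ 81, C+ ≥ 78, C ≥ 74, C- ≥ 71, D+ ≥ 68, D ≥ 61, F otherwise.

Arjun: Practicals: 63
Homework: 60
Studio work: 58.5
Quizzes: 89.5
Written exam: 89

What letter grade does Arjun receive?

Studio work (58.5) ≤ Written exam (89), so Written exam stays at 89.
Quizzes score 89.5 ≥ 55: minimum met.
Weighted total:
  Practicals 63 × 0.15 = 9.45
  Homework 60 × 0.11 = 6.6
  Studio work 58.5 × 0.43 = 25.155
  Quizzes 89.5 × 0.22 = 19.69
  Written exam 89 × 0.09 = 8.01
Sum = 68.905
68.905 is ≥ 68 and < 71 → D+

D+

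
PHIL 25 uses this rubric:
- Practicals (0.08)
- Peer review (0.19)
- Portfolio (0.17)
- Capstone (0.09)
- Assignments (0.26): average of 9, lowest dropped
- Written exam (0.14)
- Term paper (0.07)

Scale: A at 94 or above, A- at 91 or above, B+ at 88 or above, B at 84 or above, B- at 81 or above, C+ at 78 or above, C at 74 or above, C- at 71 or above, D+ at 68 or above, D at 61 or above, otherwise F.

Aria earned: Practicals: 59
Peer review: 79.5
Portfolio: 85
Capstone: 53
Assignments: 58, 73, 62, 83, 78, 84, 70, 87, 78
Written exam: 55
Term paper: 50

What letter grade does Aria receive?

D+

Assignments: drop 58 → average of remaining 8 = 615/8 = 76.875
Weighted total:
  Practicals 59 × 0.08 = 4.72
  Peer review 79.5 × 0.19 = 15.105
  Portfolio 85 × 0.17 = 14.45
  Capstone 53 × 0.09 = 4.77
  Assignments 76.875 × 0.26 = 19.9875
  Written exam 55 × 0.14 = 7.7
  Term paper 50 × 0.07 = 3.5
Sum = 70.2325
70.2325 is ≥ 68 and < 71 → D+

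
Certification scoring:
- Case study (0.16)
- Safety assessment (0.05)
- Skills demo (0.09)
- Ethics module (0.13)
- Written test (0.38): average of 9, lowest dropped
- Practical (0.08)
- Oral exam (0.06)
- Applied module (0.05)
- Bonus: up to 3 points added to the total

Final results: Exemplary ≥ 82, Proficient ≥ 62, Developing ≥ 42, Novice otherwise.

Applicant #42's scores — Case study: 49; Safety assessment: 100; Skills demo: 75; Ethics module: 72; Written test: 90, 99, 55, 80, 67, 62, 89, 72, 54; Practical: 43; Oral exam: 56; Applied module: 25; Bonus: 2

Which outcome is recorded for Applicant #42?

Written test: drop 54 → average of remaining 8 = 614/8 = 76.75
Weighted total:
  Case study 49 × 0.16 = 7.84
  Safety assessment 100 × 0.05 = 5
  Skills demo 75 × 0.09 = 6.75
  Ethics module 72 × 0.13 = 9.36
  Written test 76.75 × 0.38 = 29.165
  Practical 43 × 0.08 = 3.44
  Oral exam 56 × 0.06 = 3.36
  Applied module 25 × 0.05 = 1.25
Sum = 66.165
Bonus: 66.165 + 2 = 68.165
68.165 is ≥ 62 and < 82 → Proficient

Proficient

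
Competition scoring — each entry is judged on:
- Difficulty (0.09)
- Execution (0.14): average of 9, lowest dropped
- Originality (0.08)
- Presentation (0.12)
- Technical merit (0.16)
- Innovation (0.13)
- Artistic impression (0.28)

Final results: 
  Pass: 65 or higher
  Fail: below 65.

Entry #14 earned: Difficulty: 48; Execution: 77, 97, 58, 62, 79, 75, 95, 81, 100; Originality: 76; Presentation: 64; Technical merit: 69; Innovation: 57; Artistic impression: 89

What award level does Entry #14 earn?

Pass

Execution: drop 58 → average of remaining 8 = 666/8 = 83.25
Weighted total:
  Difficulty 48 × 0.09 = 4.32
  Execution 83.25 × 0.14 = 11.655
  Originality 76 × 0.08 = 6.08
  Presentation 64 × 0.12 = 7.68
  Technical merit 69 × 0.16 = 11.04
  Innovation 57 × 0.13 = 7.41
  Artistic impression 89 × 0.28 = 24.92
Sum = 73.105
73.105 ≥ 65 → Pass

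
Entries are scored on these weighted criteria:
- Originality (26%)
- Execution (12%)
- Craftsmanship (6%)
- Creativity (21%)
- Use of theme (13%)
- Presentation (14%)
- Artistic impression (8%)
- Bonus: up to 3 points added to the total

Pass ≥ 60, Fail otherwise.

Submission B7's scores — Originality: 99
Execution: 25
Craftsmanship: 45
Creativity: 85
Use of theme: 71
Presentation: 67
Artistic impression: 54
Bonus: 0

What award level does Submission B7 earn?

Weighted total:
  Originality 99 × 0.26 = 25.74
  Execution 25 × 0.12 = 3
  Craftsmanship 45 × 0.06 = 2.7
  Creativity 85 × 0.21 = 17.85
  Use of theme 71 × 0.13 = 9.23
  Presentation 67 × 0.14 = 9.38
  Artistic impression 54 × 0.08 = 4.32
Sum = 72.22
Bonus: 72.22 + 0 = 72.22
72.22 ≥ 60 → Pass

Pass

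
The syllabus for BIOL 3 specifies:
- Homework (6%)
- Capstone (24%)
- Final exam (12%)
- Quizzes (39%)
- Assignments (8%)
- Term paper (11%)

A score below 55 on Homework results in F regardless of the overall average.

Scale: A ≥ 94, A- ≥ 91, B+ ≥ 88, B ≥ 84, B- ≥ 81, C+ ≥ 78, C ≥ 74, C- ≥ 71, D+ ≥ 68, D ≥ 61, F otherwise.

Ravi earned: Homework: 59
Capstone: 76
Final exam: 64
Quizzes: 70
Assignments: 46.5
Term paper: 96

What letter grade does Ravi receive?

Homework score 59 ≥ 55: minimum met.
Weighted total:
  Homework 59 × 0.06 = 3.54
  Capstone 76 × 0.24 = 18.24
  Final exam 64 × 0.12 = 7.68
  Quizzes 70 × 0.39 = 27.3
  Assignments 46.5 × 0.08 = 3.72
  Term paper 96 × 0.11 = 10.56
Sum = 71.04
71.04 is ≥ 71 and < 74 → C-

C-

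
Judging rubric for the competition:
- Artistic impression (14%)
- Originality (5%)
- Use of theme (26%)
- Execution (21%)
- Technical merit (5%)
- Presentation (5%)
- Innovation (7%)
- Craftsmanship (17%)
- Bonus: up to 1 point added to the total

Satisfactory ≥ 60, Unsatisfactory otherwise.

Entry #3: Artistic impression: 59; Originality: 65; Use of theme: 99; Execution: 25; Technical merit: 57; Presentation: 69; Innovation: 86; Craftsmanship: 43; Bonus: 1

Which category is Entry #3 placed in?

Satisfactory

Weighted total:
  Artistic impression 59 × 0.14 = 8.26
  Originality 65 × 0.05 = 3.25
  Use of theme 99 × 0.26 = 25.74
  Execution 25 × 0.21 = 5.25
  Technical merit 57 × 0.05 = 2.85
  Presentation 69 × 0.05 = 3.45
  Innovation 86 × 0.07 = 6.02
  Craftsmanship 43 × 0.17 = 7.31
Sum = 62.13
Bonus: 62.13 + 1 = 63.13
63.13 ≥ 60 → Satisfactory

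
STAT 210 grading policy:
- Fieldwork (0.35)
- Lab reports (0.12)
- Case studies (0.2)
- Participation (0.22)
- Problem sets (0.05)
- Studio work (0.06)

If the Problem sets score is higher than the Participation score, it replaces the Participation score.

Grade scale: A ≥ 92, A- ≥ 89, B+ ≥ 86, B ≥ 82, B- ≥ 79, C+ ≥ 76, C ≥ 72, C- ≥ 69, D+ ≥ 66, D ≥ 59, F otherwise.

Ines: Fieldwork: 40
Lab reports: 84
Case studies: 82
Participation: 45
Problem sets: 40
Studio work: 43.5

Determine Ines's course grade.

Problem sets (40) ≤ Participation (45), so Participation stays at 45.
Weighted total:
  Fieldwork 40 × 0.35 = 14
  Lab reports 84 × 0.12 = 10.08
  Case studies 82 × 0.2 = 16.4
  Participation 45 × 0.22 = 9.9
  Problem sets 40 × 0.05 = 2
  Studio work 43.5 × 0.06 = 2.61
Sum = 54.99
54.99 < 59 → F

F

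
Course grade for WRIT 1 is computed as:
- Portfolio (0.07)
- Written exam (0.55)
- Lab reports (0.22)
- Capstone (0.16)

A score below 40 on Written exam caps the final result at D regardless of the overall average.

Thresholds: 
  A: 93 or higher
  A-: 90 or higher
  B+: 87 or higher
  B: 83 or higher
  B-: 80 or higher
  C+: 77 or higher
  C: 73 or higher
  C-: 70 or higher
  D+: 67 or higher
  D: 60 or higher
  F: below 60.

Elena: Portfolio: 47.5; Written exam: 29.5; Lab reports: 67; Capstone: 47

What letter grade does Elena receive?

Written exam score 29.5 < 40: minimum not met.
Weighted total:
  Portfolio 47.5 × 0.07 = 3.325
  Written exam 29.5 × 0.55 = 16.225
  Lab reports 67 × 0.22 = 14.74
  Capstone 47 × 0.16 = 7.52
Sum = 41.81
41.81 would be F; cap at D applies → F.

F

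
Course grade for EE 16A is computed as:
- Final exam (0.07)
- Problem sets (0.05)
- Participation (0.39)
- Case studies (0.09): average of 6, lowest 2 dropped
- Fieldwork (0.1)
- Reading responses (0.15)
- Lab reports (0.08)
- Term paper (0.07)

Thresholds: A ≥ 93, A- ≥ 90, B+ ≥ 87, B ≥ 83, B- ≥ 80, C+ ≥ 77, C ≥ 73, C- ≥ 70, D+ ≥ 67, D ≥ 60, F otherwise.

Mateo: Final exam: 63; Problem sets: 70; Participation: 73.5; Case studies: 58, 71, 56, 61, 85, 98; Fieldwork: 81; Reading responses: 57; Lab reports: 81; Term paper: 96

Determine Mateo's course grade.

Case studies: drop 56, 58 → average of remaining 4 = 315/4 = 78.75
Weighted total:
  Final exam 63 × 0.07 = 4.41
  Problem sets 70 × 0.05 = 3.5
  Participation 73.5 × 0.39 = 28.665
  Case studies 78.75 × 0.09 = 7.0875
  Fieldwork 81 × 0.1 = 8.1
  Reading responses 57 × 0.15 = 8.55
  Lab reports 81 × 0.08 = 6.48
  Term paper 96 × 0.07 = 6.72
Sum = 73.5125
73.5125 is ≥ 73 and < 77 → C

C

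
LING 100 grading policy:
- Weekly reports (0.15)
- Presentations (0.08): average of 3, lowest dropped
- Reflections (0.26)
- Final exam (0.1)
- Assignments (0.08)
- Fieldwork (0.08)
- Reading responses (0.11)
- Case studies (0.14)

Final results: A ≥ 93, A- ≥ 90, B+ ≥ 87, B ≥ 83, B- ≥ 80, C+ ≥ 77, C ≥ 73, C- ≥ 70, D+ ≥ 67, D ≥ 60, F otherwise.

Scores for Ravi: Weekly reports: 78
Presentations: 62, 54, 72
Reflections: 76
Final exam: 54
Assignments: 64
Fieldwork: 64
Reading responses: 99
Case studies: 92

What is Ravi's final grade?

Presentations: drop 54 → average of remaining 2 = 134/2 = 67
Weighted total:
  Weekly reports 78 × 0.15 = 11.7
  Presentations 67 × 0.08 = 5.36
  Reflections 76 × 0.26 = 19.76
  Final exam 54 × 0.1 = 5.4
  Assignments 64 × 0.08 = 5.12
  Fieldwork 64 × 0.08 = 5.12
  Reading responses 99 × 0.11 = 10.89
  Case studies 92 × 0.14 = 12.88
Sum = 76.23
76.23 is ≥ 73 and < 77 → C

C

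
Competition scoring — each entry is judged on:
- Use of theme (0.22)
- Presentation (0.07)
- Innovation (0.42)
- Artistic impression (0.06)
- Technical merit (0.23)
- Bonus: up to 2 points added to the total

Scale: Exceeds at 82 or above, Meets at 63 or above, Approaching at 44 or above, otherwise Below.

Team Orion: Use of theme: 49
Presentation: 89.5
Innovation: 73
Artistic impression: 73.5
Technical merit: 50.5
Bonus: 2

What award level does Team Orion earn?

Weighted total:
  Use of theme 49 × 0.22 = 10.78
  Presentation 89.5 × 0.07 = 6.265
  Innovation 73 × 0.42 = 30.66
  Artistic impression 73.5 × 0.06 = 4.41
  Technical merit 50.5 × 0.23 = 11.615
Sum = 63.73
Bonus: 63.73 + 2 = 65.73
65.73 is ≥ 63 and < 82 → Meets

Meets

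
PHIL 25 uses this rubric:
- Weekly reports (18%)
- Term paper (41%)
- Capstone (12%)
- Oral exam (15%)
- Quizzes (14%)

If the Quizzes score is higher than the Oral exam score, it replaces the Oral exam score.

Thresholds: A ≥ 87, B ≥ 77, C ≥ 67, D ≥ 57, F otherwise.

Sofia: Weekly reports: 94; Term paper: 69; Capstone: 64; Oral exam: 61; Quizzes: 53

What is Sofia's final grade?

Quizzes (53) ≤ Oral exam (61), so Oral exam stays at 61.
Weighted total:
  Weekly reports 94 × 0.18 = 16.92
  Term paper 69 × 0.41 = 28.29
  Capstone 64 × 0.12 = 7.68
  Oral exam 61 × 0.15 = 9.15
  Quizzes 53 × 0.14 = 7.42
Sum = 69.46
69.46 is ≥ 67 and < 77 → C

C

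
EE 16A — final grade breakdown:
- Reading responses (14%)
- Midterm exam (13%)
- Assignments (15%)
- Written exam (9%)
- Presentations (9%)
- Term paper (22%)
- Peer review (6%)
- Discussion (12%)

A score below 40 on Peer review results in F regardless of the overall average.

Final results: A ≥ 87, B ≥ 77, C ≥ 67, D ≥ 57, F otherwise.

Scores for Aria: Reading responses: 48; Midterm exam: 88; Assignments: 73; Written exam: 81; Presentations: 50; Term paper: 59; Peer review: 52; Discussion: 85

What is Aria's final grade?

C

Peer review score 52 ≥ 40: minimum met.
Weighted total:
  Reading responses 48 × 0.14 = 6.72
  Midterm exam 88 × 0.13 = 11.44
  Assignments 73 × 0.15 = 10.95
  Written exam 81 × 0.09 = 7.29
  Presentations 50 × 0.09 = 4.5
  Term paper 59 × 0.22 = 12.98
  Peer review 52 × 0.06 = 3.12
  Discussion 85 × 0.12 = 10.2
Sum = 67.2
67.2 is ≥ 67 and < 77 → C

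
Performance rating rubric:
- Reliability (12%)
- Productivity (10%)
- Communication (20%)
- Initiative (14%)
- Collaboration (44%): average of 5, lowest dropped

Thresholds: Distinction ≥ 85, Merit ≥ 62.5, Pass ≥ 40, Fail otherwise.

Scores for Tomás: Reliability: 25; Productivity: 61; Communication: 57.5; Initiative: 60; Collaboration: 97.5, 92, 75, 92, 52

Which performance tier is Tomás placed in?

Merit

Collaboration: drop 52 → average of remaining 4 = 356.5/4 = 89.125
Weighted total:
  Reliability 25 × 0.12 = 3
  Productivity 61 × 0.1 = 6.1
  Communication 57.5 × 0.2 = 11.5
  Initiative 60 × 0.14 = 8.4
  Collaboration 89.125 × 0.44 = 39.215
Sum = 68.215
68.215 is ≥ 62.5 and < 85 → Merit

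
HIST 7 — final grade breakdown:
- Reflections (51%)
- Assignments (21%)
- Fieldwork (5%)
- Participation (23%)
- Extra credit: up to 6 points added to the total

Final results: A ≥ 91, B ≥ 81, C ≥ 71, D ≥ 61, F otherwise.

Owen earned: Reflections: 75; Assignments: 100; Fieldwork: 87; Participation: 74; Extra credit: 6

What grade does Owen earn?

B

Weighted total:
  Reflections 75 × 0.51 = 38.25
  Assignments 100 × 0.21 = 21
  Fieldwork 87 × 0.05 = 4.35
  Participation 74 × 0.23 = 17.02
Sum = 80.62
Extra credit: 80.62 + 6 = 86.62
86.62 is ≥ 81 and < 91 → B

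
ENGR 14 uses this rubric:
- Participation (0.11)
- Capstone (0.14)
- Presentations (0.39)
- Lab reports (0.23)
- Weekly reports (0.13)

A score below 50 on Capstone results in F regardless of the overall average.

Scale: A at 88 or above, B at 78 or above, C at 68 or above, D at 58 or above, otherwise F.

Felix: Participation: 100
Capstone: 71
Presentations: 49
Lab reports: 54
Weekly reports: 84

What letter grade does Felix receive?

Capstone score 71 ≥ 50: minimum met.
Weighted total:
  Participation 100 × 0.11 = 11
  Capstone 71 × 0.14 = 9.94
  Presentations 49 × 0.39 = 19.11
  Lab reports 54 × 0.23 = 12.42
  Weekly reports 84 × 0.13 = 10.92
Sum = 63.39
63.39 is ≥ 58 and < 68 → D

D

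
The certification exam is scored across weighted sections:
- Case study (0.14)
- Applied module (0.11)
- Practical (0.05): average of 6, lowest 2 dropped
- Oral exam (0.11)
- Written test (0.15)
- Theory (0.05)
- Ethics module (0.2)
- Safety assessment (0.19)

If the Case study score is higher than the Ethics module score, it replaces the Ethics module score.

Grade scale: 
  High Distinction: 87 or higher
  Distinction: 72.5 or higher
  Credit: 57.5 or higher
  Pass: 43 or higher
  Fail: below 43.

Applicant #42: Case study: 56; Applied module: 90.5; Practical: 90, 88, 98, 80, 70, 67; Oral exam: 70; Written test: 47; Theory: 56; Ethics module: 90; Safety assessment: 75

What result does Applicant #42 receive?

Practical: drop 67, 70 → average of remaining 4 = 356/4 = 89
Case study (56) ≤ Ethics module (90), so Ethics module stays at 90.
Weighted total:
  Case study 56 × 0.14 = 7.84
  Applied module 90.5 × 0.11 = 9.955
  Practical 89 × 0.05 = 4.45
  Oral exam 70 × 0.11 = 7.7
  Written test 47 × 0.15 = 7.05
  Theory 56 × 0.05 = 2.8
  Ethics module 90 × 0.2 = 18
  Safety assessment 75 × 0.19 = 14.25
Sum = 72.045
72.045 is ≥ 57.5 and < 72.5 → Credit

Credit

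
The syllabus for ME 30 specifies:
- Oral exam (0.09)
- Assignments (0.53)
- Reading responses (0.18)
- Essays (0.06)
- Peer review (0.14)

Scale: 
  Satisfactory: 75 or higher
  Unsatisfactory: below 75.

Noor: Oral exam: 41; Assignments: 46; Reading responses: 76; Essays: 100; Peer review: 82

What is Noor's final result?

Unsatisfactory

Weighted total:
  Oral exam 41 × 0.09 = 3.69
  Assignments 46 × 0.53 = 24.38
  Reading responses 76 × 0.18 = 13.68
  Essays 100 × 0.06 = 6
  Peer review 82 × 0.14 = 11.48
Sum = 59.23
59.23 < 75 → Unsatisfactory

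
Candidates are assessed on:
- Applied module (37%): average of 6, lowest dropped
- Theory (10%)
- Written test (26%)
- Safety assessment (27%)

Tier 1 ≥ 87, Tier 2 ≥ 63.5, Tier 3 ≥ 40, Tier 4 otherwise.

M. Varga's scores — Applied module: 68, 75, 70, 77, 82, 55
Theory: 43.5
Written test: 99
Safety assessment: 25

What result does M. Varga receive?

Tier 2

Applied module: drop 55 → average of remaining 5 = 372/5 = 74.4
Weighted total:
  Applied module 74.4 × 0.37 = 27.528
  Theory 43.5 × 0.1 = 4.35
  Written test 99 × 0.26 = 25.74
  Safety assessment 25 × 0.27 = 6.75
Sum = 64.368
64.368 is ≥ 63.5 and < 87 → Tier 2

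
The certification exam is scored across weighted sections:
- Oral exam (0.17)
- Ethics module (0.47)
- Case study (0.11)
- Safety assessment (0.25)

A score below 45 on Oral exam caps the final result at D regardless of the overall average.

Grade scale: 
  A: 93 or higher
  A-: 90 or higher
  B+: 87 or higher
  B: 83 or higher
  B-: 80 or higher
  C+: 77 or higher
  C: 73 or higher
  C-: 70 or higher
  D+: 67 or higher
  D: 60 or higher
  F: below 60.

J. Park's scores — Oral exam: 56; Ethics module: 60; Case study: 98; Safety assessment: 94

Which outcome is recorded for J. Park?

C-

Oral exam score 56 ≥ 45: minimum met.
Weighted total:
  Oral exam 56 × 0.17 = 9.52
  Ethics module 60 × 0.47 = 28.2
  Case study 98 × 0.11 = 10.78
  Safety assessment 94 × 0.25 = 23.5
Sum = 72
72 is ≥ 70 and < 73 → C-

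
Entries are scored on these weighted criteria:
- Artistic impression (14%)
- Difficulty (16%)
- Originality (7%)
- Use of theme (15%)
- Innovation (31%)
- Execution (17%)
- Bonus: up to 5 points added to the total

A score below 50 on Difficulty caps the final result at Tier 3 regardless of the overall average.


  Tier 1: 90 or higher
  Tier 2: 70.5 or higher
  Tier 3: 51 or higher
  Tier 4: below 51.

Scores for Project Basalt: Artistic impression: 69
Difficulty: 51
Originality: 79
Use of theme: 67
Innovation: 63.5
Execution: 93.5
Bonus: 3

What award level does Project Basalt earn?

Tier 2

Difficulty score 51 ≥ 50: minimum met.
Weighted total:
  Artistic impression 69 × 0.14 = 9.66
  Difficulty 51 × 0.16 = 8.16
  Originality 79 × 0.07 = 5.53
  Use of theme 67 × 0.15 = 10.05
  Innovation 63.5 × 0.31 = 19.685
  Execution 93.5 × 0.17 = 15.895
Sum = 68.98
Bonus: 68.98 + 3 = 71.98
71.98 is ≥ 70.5 and < 90 → Tier 2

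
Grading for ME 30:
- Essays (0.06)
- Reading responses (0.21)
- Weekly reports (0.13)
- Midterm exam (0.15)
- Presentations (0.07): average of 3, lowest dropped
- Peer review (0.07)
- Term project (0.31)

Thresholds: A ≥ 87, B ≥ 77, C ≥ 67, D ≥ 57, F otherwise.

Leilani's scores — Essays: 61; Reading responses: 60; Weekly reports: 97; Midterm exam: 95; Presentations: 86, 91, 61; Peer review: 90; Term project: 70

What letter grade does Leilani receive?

B

Presentations: drop 61 → average of remaining 2 = 177/2 = 88.5
Weighted total:
  Essays 61 × 0.06 = 3.66
  Reading responses 60 × 0.21 = 12.6
  Weekly reports 97 × 0.13 = 12.61
  Midterm exam 95 × 0.15 = 14.25
  Presentations 88.5 × 0.07 = 6.195
  Peer review 90 × 0.07 = 6.3
  Term project 70 × 0.31 = 21.7
Sum = 77.315
77.315 is ≥ 77 and < 87 → B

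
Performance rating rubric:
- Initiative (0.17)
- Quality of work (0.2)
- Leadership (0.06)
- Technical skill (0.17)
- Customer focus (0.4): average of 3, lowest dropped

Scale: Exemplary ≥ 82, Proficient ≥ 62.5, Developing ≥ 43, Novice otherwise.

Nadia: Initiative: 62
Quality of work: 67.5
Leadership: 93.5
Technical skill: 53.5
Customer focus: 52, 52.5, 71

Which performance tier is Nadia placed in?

Proficient

Customer focus: drop 52 → average of remaining 2 = 123.5/2 = 61.75
Weighted total:
  Initiative 62 × 0.17 = 10.54
  Quality of work 67.5 × 0.2 = 13.5
  Leadership 93.5 × 0.06 = 5.61
  Technical skill 53.5 × 0.17 = 9.095
  Customer focus 61.75 × 0.4 = 24.7
Sum = 63.445
63.445 is ≥ 62.5 and < 82 → Proficient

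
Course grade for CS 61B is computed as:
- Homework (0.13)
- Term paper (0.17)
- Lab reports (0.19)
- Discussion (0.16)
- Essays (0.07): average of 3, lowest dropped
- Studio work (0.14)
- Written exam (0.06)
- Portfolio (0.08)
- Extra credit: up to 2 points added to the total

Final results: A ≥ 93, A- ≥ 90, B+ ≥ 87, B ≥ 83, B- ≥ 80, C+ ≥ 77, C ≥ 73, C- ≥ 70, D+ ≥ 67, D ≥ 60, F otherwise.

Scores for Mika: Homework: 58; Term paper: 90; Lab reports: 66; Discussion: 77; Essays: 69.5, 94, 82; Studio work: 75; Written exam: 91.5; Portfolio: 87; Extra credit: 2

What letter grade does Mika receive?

C+

Essays: drop 69.5 → average of remaining 2 = 176/2 = 88
Weighted total:
  Homework 58 × 0.13 = 7.54
  Term paper 90 × 0.17 = 15.3
  Lab reports 66 × 0.19 = 12.54
  Discussion 77 × 0.16 = 12.32
  Essays 88 × 0.07 = 6.16
  Studio work 75 × 0.14 = 10.5
  Written exam 91.5 × 0.06 = 5.49
  Portfolio 87 × 0.08 = 6.96
Sum = 76.81
Extra credit: 76.81 + 2 = 78.81
78.81 is ≥ 77 and < 80 → C+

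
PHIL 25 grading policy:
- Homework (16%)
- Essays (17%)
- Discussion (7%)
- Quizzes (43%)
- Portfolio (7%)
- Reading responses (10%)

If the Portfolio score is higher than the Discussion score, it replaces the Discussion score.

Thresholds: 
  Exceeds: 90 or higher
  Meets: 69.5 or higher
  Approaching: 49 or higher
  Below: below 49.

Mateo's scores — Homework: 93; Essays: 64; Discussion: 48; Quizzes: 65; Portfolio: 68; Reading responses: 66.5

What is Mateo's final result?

Meets

Portfolio (68) > Discussion (48), so Discussion counts as 68.
Weighted total:
  Homework 93 × 0.16 = 14.88
  Essays 64 × 0.17 = 10.88
  Discussion 68 × 0.07 = 4.76
  Quizzes 65 × 0.43 = 27.95
  Portfolio 68 × 0.07 = 4.76
  Reading responses 66.5 × 0.1 = 6.65
Sum = 69.88
69.88 is ≥ 69.5 and < 90 → Meets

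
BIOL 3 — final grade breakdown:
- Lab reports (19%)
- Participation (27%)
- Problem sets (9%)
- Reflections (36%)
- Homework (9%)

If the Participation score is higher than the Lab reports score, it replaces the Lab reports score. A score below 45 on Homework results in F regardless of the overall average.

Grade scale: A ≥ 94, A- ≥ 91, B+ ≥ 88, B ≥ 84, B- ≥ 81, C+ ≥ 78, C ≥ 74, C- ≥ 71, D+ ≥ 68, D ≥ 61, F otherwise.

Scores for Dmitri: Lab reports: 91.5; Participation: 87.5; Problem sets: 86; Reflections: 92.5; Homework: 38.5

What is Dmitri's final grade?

Participation (87.5) ≤ Lab reports (91.5), so Lab reports stays at 91.5.
Homework score 38.5 < 45: minimum not met.
Weighted total:
  Lab reports 91.5 × 0.19 = 17.385
  Participation 87.5 × 0.27 = 23.625
  Problem sets 86 × 0.09 = 7.74
  Reflections 92.5 × 0.36 = 33.3
  Homework 38.5 × 0.09 = 3.465
Sum = 85.515
Because the Homework minimum was not met, the result is F.

F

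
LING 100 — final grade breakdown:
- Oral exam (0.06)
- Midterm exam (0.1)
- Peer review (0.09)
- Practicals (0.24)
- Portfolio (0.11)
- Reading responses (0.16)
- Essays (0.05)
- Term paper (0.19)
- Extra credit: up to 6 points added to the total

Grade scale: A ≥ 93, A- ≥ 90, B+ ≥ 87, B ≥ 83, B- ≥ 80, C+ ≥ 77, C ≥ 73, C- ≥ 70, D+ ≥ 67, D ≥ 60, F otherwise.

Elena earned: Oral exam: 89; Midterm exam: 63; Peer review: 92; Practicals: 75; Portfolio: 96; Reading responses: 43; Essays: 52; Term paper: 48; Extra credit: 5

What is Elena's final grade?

Weighted total:
  Oral exam 89 × 0.06 = 5.34
  Midterm exam 63 × 0.1 = 6.3
  Peer review 92 × 0.09 = 8.28
  Practicals 75 × 0.24 = 18
  Portfolio 96 × 0.11 = 10.56
  Reading responses 43 × 0.16 = 6.88
  Essays 52 × 0.05 = 2.6
  Term paper 48 × 0.19 = 9.12
Sum = 67.08
Extra credit: 67.08 + 5 = 72.08
72.08 is ≥ 70 and < 73 → C-

C-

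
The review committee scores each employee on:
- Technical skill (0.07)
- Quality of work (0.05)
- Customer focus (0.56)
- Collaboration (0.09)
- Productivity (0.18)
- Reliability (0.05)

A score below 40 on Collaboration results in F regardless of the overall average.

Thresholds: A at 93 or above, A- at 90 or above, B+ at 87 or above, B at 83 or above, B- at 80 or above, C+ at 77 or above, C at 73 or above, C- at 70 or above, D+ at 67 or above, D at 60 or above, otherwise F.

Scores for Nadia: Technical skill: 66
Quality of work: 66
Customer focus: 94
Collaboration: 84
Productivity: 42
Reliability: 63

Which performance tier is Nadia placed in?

C+

Collaboration score 84 ≥ 40: minimum met.
Weighted total:
  Technical skill 66 × 0.07 = 4.62
  Quality of work 66 × 0.05 = 3.3
  Customer focus 94 × 0.56 = 52.64
  Collaboration 84 × 0.09 = 7.56
  Productivity 42 × 0.18 = 7.56
  Reliability 63 × 0.05 = 3.15
Sum = 78.83
78.83 is ≥ 77 and < 80 → C+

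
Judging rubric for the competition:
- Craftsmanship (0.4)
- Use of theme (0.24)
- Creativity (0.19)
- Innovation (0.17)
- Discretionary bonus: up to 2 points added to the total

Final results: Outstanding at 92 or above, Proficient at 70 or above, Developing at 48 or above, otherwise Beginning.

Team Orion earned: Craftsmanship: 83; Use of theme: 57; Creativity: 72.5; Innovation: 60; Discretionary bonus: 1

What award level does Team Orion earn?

Weighted total:
  Craftsmanship 83 × 0.4 = 33.2
  Use of theme 57 × 0.24 = 13.68
  Creativity 72.5 × 0.19 = 13.775
  Innovation 60 × 0.17 = 10.2
Sum = 70.855
Discretionary bonus: 70.855 + 1 = 71.855
71.855 is ≥ 70 and < 92 → Proficient

Proficient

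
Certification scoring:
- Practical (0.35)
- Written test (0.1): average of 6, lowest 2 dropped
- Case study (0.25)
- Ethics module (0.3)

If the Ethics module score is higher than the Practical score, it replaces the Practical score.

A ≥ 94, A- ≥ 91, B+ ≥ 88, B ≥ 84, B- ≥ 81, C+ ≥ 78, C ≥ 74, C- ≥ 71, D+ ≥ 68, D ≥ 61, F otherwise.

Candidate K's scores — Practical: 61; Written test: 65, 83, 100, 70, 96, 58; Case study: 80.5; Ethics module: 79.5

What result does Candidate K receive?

C+

Written test: drop 58, 65 → average of remaining 4 = 349/4 = 87.25
Ethics module (79.5) > Practical (61), so Practical counts as 79.5.
Weighted total:
  Practical 79.5 × 0.35 = 27.825
  Written test 87.25 × 0.1 = 8.725
  Case study 80.5 × 0.25 = 20.125
  Ethics module 79.5 × 0.3 = 23.85
Sum = 80.525
80.525 is ≥ 78 and < 81 → C+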